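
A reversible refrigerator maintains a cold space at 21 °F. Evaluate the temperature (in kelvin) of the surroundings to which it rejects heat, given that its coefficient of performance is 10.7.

T_C = 21 °F → (21 − 32) × 5/9 = -6.11 °C = 267.04 K.
COP_R = T_C/(T_H − T_C) ⇒ T_H = T_C·(1 + 1/COP_R) = 267.04 × (1 + 1/10.7) = 292 K.

T_H ≈ 292 K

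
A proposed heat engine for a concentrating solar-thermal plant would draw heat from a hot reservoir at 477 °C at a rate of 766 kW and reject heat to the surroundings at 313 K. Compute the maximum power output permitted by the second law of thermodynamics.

Ẇ_max ≈ 446 kW

T_H = 477 °C → 477 + 273.15 = 750.15 K.
The upper bound on efficiency is η_max = 1 − T_C/T_H = 1 − 313.00/750.15 = 0.5828.
W_max = η_max · Q_H = 0.5828 × 766 = 446 kW.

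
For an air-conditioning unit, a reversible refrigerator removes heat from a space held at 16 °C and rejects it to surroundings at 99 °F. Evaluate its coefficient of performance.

T_H = 99 °F → (99 − 32) × 5/9 = 37.22 °C = 310.37 K.
T_C = 16 °C → 16 + 273.15 = 289.15 K.
COP_R = T_C/(T_H − T_C) = 289.15/(310.37 − 289.15) = 13.6.

COP_R ≈ 13.6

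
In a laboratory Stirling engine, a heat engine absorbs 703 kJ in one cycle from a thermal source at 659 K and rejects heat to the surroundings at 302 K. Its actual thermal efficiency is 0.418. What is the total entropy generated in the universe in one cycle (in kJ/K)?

ΔS_univ ≈ 0.288 kJ/K

W = η·Q_H = 0.418 × 703 = 293.9 kJ, so Q_C = Q_H − W = 409.1 kJ.
Entropy balance on the reservoirs: −Q_H/T_H = -1.067 kJ/K, +Q_C/T_C = 1.355 kJ/K.
ΔS_univ = −Q_H/T_H + Q_C/T_C = 0.288 kJ/K (> 0, since η = 0.418 < η_Carnot = 0.542).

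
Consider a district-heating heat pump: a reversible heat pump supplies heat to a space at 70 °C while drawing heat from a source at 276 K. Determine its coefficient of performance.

T_H = 70 °C → 70 + 273.15 = 343.15 K.
Reversible heating COP: COP_HP = T_H/(T_H − T_C) = 343.15/(343.15 − 276.00) = 5.110.

COP_HP ≈ 5.110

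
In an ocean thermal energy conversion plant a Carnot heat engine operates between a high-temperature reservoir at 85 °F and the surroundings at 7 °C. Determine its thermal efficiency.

η ≈ 0.0742

T_H = 85 °F → (85 − 32) × 5/9 = 29.44 °C = 302.59 K.
T_C = 7 °C → 7 + 273.15 = 280.15 K.
Since the cycle is reversible, η = 1 − T_C/T_H = 1 − 280.15/302.59 = 0.0742.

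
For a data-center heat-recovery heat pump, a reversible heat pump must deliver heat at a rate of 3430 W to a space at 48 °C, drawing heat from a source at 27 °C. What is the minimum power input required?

Ẇ_in ≈ 224 W

T_H = 48 °C → 48 + 273.15 = 321.15 K.
T_C = 27 °C → 27 + 273.15 = 300.15 K.
The Carnot heat-pump COP is COP_HP = T_H/(T_H − T_C) = 321.15/21.00 = 15.2929.
W = Q_H/COP_HP = 3430/15.2929 = 224 W.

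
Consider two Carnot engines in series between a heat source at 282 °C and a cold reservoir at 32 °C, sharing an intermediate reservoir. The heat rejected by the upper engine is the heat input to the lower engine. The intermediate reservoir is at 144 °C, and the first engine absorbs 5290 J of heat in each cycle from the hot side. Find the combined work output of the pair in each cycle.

T_H = 282 °C → 282 + 273.15 = 555.15 K.
T_C = 32 °C → 32 + 273.15 = 305.15 K.
Two reversible stages in series are equivalent to a single Carnot engine between T_H and T_C, so η_total = 1 − T_C/T_H = 1 − 305.15/555.15 = 0.4503.
W_total = η_total · Q_H = 0.4503 × 5290 = 2380 J.

W_total ≈ 2380 J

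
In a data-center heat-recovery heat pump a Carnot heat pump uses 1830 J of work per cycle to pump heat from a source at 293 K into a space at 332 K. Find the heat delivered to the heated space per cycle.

COP_HP = T_H/(T_H − T_C) = 332.00/39.00 = 8.5128.
Q_H = COP_HP · W = 8.5128 × 1830 = 15580 J.

Q_H ≈ 15580 J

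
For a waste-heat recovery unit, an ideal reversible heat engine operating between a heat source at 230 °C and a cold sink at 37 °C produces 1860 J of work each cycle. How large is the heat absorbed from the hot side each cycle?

T_H = 230 °C → 230 + 273.15 = 503.15 K.
T_C = 37 °C → 37 + 273.15 = 310.15 K.
For a reversible engine, η = 1 − T_C/T_H = 1 − 310.15/503.15 = 0.3836.
Q_H = W/η = 1860/0.3836 = 4850 J.

Q_H ≈ 4850 J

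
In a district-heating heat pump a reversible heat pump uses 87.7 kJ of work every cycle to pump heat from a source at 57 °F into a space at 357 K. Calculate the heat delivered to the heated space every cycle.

Q_H ≈ 447.5 kJ

T_C = 57 °F → (57 − 32) × 5/9 = 13.89 °C = 287.04 K.
COP_HP = T_H/(T_H − T_C) = 357.00/69.96 = 5.1028.
Q_H = COP_HP · W = 5.1028 × 87.7 = 447.5 kJ.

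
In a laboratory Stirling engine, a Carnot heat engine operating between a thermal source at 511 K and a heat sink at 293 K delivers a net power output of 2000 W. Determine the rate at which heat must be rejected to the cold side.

For a reversible engine, η = 1 − T_C/T_H = 1 − 293.00/511.00 = 0.4266.
Since Q_C/Q_H = T_C/T_H and Q_H = W/η, Q_C = W·T_C/(T_H − T_C) = 2000 × 293.00/218.00 = 2690 W.

Q̇_C ≈ 2690 W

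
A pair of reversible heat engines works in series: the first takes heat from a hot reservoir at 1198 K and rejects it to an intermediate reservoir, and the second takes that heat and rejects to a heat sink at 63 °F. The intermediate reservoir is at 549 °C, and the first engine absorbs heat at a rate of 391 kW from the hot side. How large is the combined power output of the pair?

Ẇ_total ≈ 296 kW

T_C = 63 °F → (63 − 32) × 5/9 = 17.22 °C = 290.37 K.
Two reversible stages in series are equivalent to a single Carnot engine between T_H and T_C, so η_total = 1 − T_C/T_H = 1 − 290.37/1198.00 = 0.7576.
W_total = η_total · Q_H = 0.7576 × 391 = 296 kW.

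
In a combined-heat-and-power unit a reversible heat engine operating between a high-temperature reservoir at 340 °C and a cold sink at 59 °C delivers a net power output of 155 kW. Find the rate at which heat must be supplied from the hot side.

T_H = 340 °C → 340 + 273.15 = 613.15 K.
T_C = 59 °C → 59 + 273.15 = 332.15 K.
Since the cycle is reversible, η = 1 − T_C/T_H = 1 − 332.15/613.15 = 0.4583.
Q_H = W/η = 155/0.4583 = 338 kW.

Q̇_H ≈ 338 kW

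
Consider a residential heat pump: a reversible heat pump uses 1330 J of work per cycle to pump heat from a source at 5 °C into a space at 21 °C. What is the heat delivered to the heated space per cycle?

T_H = 21 °C → 21 + 273.15 = 294.15 K.
T_C = 5 °C → 5 + 273.15 = 278.15 K.
The Carnot heat-pump COP is COP_HP = T_H/(T_H − T_C) = 294.15/16.00 = 18.3844.
Q_H = COP_HP · W = 18.3844 × 1330 = 24500 J.

Q_H ≈ 24500 J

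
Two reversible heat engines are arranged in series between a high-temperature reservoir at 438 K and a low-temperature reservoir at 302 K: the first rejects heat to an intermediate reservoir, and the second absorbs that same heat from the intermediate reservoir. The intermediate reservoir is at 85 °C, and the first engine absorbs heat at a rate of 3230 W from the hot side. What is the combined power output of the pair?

Ẇ_total ≈ 1000 W

Two reversible stages in series are equivalent to a single Carnot engine between T_H and T_C, so η_total = 1 − T_C/T_H = 1 − 302.00/438.00 = 0.3105.
W_total = η_total · Q_H = 0.3105 × 3230 = 1000 W.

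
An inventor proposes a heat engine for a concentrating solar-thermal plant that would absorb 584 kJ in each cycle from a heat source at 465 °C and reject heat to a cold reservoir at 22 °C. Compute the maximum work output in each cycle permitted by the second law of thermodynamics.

W_max ≈ 350.5 kJ

T_H = 465 °C → 465 + 273.15 = 738.15 K.
T_C = 22 °C → 22 + 273.15 = 295.15 K.
The second-law ceiling is the Carnot efficiency, η_max = 1 − T_C/T_H = 1 − 295.15/738.15 = 0.6001.
W_max = η_max · Q_H = 0.6001 × 584 = 350.5 kJ.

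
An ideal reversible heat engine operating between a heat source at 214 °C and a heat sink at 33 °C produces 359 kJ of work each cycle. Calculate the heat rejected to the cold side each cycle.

T_H = 214 °C → 214 + 273.15 = 487.15 K.
T_C = 33 °C → 33 + 273.15 = 306.15 K.
The Carnot efficiency is η = 1 − T_C/T_H = 1 − 306.15/487.15 = 0.3715.
Since Q_C/Q_H = T_C/T_H and Q_H = W/η, Q_C = W·T_C/(T_H − T_C) = 359 × 306.15/181.00 = 607.2 kJ.

Q_C ≈ 607.2 kJ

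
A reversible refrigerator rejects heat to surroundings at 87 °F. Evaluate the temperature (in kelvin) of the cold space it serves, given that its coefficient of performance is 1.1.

T_H = 87 °F → (87 − 32) × 5/9 = 30.56 °C = 303.71 K.
COP_R = T_C/(T_H − T_C) ⇒ T_C = T_H·COP_R/(1 + COP_R) = 303.71 × 1.1/(1 + 1.1) = 159 K.

T_C ≈ 159 K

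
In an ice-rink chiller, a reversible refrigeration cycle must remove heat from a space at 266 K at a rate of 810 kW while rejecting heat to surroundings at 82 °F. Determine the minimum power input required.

T_H = 82 °F → (82 − 32) × 5/9 = 27.78 °C = 300.93 K.
The reversible coefficient of performance is COP_R = T_C/(T_H − T_C) = 266.00/34.93 = 7.6157.
W = Q_C/COP_R = 810/7.6157 = 106 kW.

Ẇ_in ≈ 106 kW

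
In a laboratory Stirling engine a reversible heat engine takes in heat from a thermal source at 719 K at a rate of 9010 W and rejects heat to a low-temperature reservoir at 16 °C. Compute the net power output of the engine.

Ẇ ≈ 5390 W

T_C = 16 °C → 16 + 273.15 = 289.15 K.
The Carnot efficiency is η = 1 − T_C/T_H = 1 − 289.15/719.00 = 0.5978.
W = η·Q_H = 0.5978 × 9010 = 5390 W.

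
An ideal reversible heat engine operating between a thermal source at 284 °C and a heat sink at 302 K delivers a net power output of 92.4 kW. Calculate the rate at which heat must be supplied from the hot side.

Q̇_H ≈ 202 kW

T_H = 284 °C → 284 + 273.15 = 557.15 K.
For a reversible engine, η = 1 − T_C/T_H = 1 − 302.00/557.15 = 0.4580.
Q_H = W/η = 92.4/0.4580 = 202 kW.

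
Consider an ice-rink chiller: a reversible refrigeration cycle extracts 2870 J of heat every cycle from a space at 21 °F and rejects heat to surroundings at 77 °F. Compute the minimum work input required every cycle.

T_H = 77 °F → (77 − 32) × 5/9 = 25.00 °C = 298.15 K.
T_C = 21 °F → (21 − 32) × 5/9 = -6.11 °C = 267.04 K.
COP_R = T_C/(T_H − T_C) = 267.04/31.11 = 8.5834.
W = Q_C/COP_R = 2870/8.5834 = 334 J.

W_in ≈ 334 J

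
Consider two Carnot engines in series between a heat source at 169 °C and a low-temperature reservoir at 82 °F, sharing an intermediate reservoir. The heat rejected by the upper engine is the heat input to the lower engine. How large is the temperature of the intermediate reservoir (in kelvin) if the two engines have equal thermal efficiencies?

T_m ≈ 365 K

T_H = 169 °C → 169 + 273.15 = 442.15 K.
T_C = 82 °F → (82 − 32) × 5/9 = 27.78 °C = 300.93 K.
Equal efficiencies require 1 − T_m/T_H = 1 − T_C/T_m, i.e. T_m/T_H = T_C/T_m, so T_m = √(T_H·T_C) = √(442.15 × 300.93) = 365 K.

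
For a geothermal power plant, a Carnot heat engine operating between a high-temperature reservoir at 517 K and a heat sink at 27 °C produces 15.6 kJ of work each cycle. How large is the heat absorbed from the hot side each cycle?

T_C = 27 °C → 27 + 273.15 = 300.15 K.
The Carnot efficiency is η = 1 − T_C/T_H = 1 − 300.15/517.00 = 0.4194.
Q_H = W/η = 15.6/0.4194 = 37.2 kJ.

Q_H ≈ 37.2 kJ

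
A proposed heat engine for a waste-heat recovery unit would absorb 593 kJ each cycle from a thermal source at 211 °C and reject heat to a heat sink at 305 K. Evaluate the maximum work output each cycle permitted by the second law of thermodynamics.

T_H = 211 °C → 211 + 273.15 = 484.15 K.
The second-law ceiling is the Carnot efficiency, η_max = 1 − T_C/T_H = 1 − 305.00/484.15 = 0.3700.
W_max = η_max · Q_H = 0.3700 × 593 = 219 kJ.

W_max ≈ 219 kJ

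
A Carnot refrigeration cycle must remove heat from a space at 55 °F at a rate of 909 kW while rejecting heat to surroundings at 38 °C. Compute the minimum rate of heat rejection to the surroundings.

T_H = 38 °C → 38 + 273.15 = 311.15 K.
T_C = 55 °F → (55 − 32) × 5/9 = 12.78 °C = 285.93 K.
For a reversible cycle Q_H/Q_C = T_H/T_C, so Q_H = Q_C·T_H/T_C = 909 × 311.15/285.93 = 989 kW.

Q̇_H ≈ 989 kW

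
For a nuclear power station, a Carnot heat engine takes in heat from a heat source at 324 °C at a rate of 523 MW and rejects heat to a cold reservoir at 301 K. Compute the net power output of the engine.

T_H = 324 °C → 324 + 273.15 = 597.15 K.
The Carnot efficiency is η = 1 − T_C/T_H = 1 − 301.00/597.15 = 0.4959.
W = η·Q_H = 0.4959 × 523 = 259.4 MW.

Ẇ ≈ 259.4 MW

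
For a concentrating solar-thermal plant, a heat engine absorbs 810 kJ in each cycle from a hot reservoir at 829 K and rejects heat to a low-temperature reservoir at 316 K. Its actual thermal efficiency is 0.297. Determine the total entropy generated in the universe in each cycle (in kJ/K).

W = η·Q_H = 0.297 × 810 = 240.6 kJ, so Q_C = Q_H − W = 569.4 kJ.
Reservoir entropy changes: ΔS_H = −Q_H/T_H = −810/829.00 = -0.9771 kJ/K and ΔS_C = +Q_C/T_C = 569.4/316.00 = 1.802 kJ/K.
ΔS_univ = −Q_H/T_H + Q_C/T_C = 0.825 kJ/K (> 0, since η = 0.297 < η_Carnot = 0.619).

ΔS_univ ≈ 0.825 kJ/K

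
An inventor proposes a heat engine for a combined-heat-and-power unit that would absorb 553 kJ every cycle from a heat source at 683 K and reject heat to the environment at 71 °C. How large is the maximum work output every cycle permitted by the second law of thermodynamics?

T_C = 71 °C → 71 + 273.15 = 344.15 K.
No engine can exceed the Carnot limit: η_max = 1 − T_C/T_H = 1 − 344.15/683.00 = 0.4961.
W_max = η_max · Q_H = 0.4961 × 553 = 274.4 kJ.

W_max ≈ 274.4 kJ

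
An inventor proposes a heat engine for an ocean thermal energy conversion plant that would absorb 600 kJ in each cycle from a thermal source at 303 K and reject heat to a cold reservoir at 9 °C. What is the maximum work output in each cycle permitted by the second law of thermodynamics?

W_max ≈ 41.29 kJ

T_C = 9 °C → 9 + 273.15 = 282.15 K.
By the Carnot theorem, η_max = 1 − T_C/T_H = 1 − 282.15/303.00 = 0.0688.
W_max = η_max · Q_H = 0.0688 × 600 = 41.29 kJ.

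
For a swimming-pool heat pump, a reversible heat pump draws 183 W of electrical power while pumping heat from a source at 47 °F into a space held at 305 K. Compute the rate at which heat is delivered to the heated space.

Q̇_H ≈ 2370 W

T_C = 47 °F → (47 − 32) × 5/9 = 8.33 °C = 281.48 K.
The Carnot heat-pump COP is COP_HP = T_H/(T_H − T_C) = 305.00/23.52 = 12.9695.
Q_H = COP_HP · W = 12.9695 × 183 = 2370 W.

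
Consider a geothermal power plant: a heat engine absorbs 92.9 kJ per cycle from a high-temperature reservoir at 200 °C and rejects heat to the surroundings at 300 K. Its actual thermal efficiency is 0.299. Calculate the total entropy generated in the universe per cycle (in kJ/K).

T_H = 200 °C → 200 + 273.15 = 473.15 K.
W = η·Q_H = 0.299 × 92.9 = 27.78 kJ, so Q_C = Q_H − W = 65.12 kJ.
The hot reservoir loses entropy Q_H/T_H = 92.9/473.15 = 0.1963 kJ/K; the cold reservoir gains Q_C/T_C = 65.12/300.00 = 0.2171 kJ/K.
ΔS_univ = −Q_H/T_H + Q_C/T_C = 0.0207 kJ/K (> 0, since η = 0.299 < η_Carnot = 0.366).

ΔS_univ ≈ 0.0207 kJ/K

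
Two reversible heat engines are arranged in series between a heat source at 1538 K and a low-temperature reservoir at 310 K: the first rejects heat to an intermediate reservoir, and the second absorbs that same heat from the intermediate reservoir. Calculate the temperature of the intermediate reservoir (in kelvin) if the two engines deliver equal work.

T_m ≈ 924 K

For reversible stages Q_m = Q_H·(T_m/T_H). Setting W₁ = Q_H(1 − T_m/T_H) equal to W₂ = Q_m(1 − T_C/T_m) = Q_H·(T_m − T_C)/T_H gives T_H − T_m = T_m − T_C, so T_m = (T_H + T_C)/2 = (1538.00 + 310.00)/2 = 924 K.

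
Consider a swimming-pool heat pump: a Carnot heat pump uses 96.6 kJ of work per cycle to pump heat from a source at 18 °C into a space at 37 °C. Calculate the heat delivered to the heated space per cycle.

T_H = 37 °C → 37 + 273.15 = 310.15 K.
T_C = 18 °C → 18 + 273.15 = 291.15 K.
For a reversible heat pump, COP_HP = T_H/(T_H − T_C) = 310.15/19.00 = 16.3237.
Q_H = COP_HP · W = 16.3237 × 96.6 = 1577 kJ.

Q_H ≈ 1577 kJ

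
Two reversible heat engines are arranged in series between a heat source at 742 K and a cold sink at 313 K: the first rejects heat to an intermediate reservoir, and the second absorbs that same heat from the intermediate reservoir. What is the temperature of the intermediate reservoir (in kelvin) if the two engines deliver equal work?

For reversible stages Q_m = Q_H·(T_m/T_H). Setting W₁ = Q_H(1 − T_m/T_H) equal to W₂ = Q_m(1 − T_C/T_m) = Q_H·(T_m − T_C)/T_H gives T_H − T_m = T_m − T_C, so T_m = (T_H + T_C)/2 = (742.00 + 313.00)/2 = 527.5 K.

T_m ≈ 527.5 K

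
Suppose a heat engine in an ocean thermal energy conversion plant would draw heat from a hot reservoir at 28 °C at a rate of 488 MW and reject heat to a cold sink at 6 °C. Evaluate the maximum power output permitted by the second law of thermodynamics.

Ẇ_max ≈ 35.7 MW

T_H = 28 °C → 28 + 273.15 = 301.15 K.
T_C = 6 °C → 6 + 273.15 = 279.15 K.
By the Carnot theorem, η_max = 1 − T_C/T_H = 1 − 279.15/301.15 = 0.0731.
W_max = η_max · Q_H = 0.0731 × 488 = 35.7 MW.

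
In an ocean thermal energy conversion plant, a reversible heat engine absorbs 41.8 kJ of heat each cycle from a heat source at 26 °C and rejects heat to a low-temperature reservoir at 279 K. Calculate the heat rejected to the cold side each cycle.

Q_C ≈ 39.0 kJ

T_H = 26 °C → 26 + 273.15 = 299.15 K.
The Carnot efficiency is η = 1 − T_C/T_H = 1 − 279.00/299.15 = 0.0674.
For a reversible cycle Q_C/Q_H = T_C/T_H, so Q_C = 41.8 × 279.00/299.15 = 39.0 kJ.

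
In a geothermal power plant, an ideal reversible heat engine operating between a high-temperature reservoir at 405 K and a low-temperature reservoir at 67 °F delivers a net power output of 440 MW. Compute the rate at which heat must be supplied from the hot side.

Q̇_H ≈ 1590 MW

T_C = 67 °F → (67 − 32) × 5/9 = 19.44 °C = 292.59 K.
η_rev = 1 − T_C/T_H = 1 − 292.59/405.00 = 0.2775.
Q_H = W/η = 440/0.2775 = 1590 MW.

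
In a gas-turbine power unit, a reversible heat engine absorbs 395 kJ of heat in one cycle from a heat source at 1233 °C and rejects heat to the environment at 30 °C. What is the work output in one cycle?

T_H = 1233 °C → 1233 + 273.15 = 1506.15 K.
T_C = 30 °C → 30 + 273.15 = 303.15 K.
For a reversible engine, η = 1 − T_C/T_H = 1 − 303.15/1506.15 = 0.7987.
W = η·Q_H = 0.7987 × 395 = 315.5 kJ.

W ≈ 315.5 kJ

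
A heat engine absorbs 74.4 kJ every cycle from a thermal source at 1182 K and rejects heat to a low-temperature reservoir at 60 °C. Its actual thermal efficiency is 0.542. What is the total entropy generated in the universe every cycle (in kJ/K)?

T_C = 60 °C → 60 + 273.15 = 333.15 K.
W = η·Q_H = 0.542 × 74.4 = 40.32 kJ, so Q_C = Q_H − W = 34.08 kJ.
Reservoir entropy changes: ΔS_H = −Q_H/T_H = −74.4/1182.00 = -0.06294 kJ/K and ΔS_C = +Q_C/T_C = 34.08/333.15 = 0.1023 kJ/K.
ΔS_univ = −Q_H/T_H + Q_C/T_C = 0.0393 kJ/K (> 0, since η = 0.542 < η_Carnot = 0.718).

ΔS_univ ≈ 0.0393 kJ/K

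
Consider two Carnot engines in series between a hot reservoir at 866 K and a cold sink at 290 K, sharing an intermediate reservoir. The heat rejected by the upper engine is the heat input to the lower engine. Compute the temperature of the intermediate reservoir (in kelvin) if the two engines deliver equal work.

T_m ≈ 578.0 K

For reversible stages Q_m = Q_H·(T_m/T_H). Setting W₁ = Q_H(1 − T_m/T_H) equal to W₂ = Q_m(1 − T_C/T_m) = Q_H·(T_m − T_C)/T_H gives T_H − T_m = T_m − T_C, so T_m = (T_H + T_C)/2 = (866.00 + 290.00)/2 = 578.0 K.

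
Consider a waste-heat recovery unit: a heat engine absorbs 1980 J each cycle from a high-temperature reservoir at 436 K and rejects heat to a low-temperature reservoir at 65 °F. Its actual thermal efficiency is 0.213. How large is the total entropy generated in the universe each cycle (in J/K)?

ΔS_univ ≈ 0.805 J/K

T_C = 65 °F → (65 − 32) × 5/9 = 18.33 °C = 291.48 K.
W = η·Q_H = 0.213 × 1980 = 421.7 J, so Q_C = Q_H − W = 1558 J.
Entropy balance on the reservoirs: −Q_H/T_H = -4.541 J/K, +Q_C/T_C = 5.346 J/K.
ΔS_univ = −Q_H/T_H + Q_C/T_C = 0.805 J/K (> 0, since η = 0.213 < η_Carnot = 0.331).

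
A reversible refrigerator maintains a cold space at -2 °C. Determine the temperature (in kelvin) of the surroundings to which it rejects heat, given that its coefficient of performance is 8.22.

T_H ≈ 304 K

T_C = -2 °C → -2 + 273.15 = 271.15 K.
COP_R = T_C/(T_H − T_C) ⇒ T_H = T_C·(1 + 1/COP_R) = 271.15 × (1 + 1/8.22) = 304 K.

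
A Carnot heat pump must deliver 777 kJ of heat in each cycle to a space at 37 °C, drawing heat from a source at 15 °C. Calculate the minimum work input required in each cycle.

T_H = 37 °C → 37 + 273.15 = 310.15 K.
T_C = 15 °C → 15 + 273.15 = 288.15 K.
Reversible heating COP: COP_HP = T_H/(T_H − T_C) = 310.15/22.00 = 14.0977.
W = Q_H/COP_HP = 777/14.0977 = 55.1 kJ.

W_in ≈ 55.1 kJ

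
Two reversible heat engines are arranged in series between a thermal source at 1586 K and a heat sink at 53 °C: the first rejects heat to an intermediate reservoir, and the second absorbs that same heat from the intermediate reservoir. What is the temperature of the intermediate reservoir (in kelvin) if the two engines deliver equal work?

T_m ≈ 956.1 K

T_C = 53 °C → 53 + 273.15 = 326.15 K.
For reversible stages Q_m = Q_H·(T_m/T_H). Setting W₁ = Q_H(1 − T_m/T_H) equal to W₂ = Q_m(1 − T_C/T_m) = Q_H·(T_m − T_C)/T_H gives T_H − T_m = T_m − T_C, so T_m = (T_H + T_C)/2 = (1586.00 + 326.15)/2 = 956.1 K.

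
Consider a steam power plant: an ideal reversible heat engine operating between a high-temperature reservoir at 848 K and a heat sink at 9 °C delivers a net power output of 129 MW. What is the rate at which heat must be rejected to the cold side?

T_C = 9 °C → 9 + 273.15 = 282.15 K.
For a reversible engine, η = 1 − T_C/T_H = 1 − 282.15/848.00 = 0.6673.
Since Q_C/Q_H = T_C/T_H and Q_H = W/η, Q_C = W·T_C/(T_H − T_C) = 129 × 282.15/565.85 = 64.32 MW.

Q̇_C ≈ 64.32 MW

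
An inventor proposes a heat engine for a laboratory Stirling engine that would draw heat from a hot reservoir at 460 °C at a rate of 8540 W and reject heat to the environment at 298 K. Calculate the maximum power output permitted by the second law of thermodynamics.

Ẇ_max ≈ 5070 W

T_H = 460 °C → 460 + 273.15 = 733.15 K.
No engine can exceed the Carnot limit: η_max = 1 − T_C/T_H = 1 − 298.00/733.15 = 0.5935.
W_max = η_max · Q_H = 0.5935 × 8540 = 5070 W.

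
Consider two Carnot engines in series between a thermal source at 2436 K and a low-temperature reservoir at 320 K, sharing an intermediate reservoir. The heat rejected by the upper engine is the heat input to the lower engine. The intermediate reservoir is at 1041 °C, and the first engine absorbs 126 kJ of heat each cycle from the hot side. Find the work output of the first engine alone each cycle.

W₁ ≈ 58.03 kJ

T_m = 1041 °C → 1041 + 273.15 = 1314.15 K.
First-stage efficiency η₁ = 1 − T_m/T_H = 1 − 1314.15/2436.00 = 0.4605.
W₁ = η₁·Q_H = 0.4605 × 126 = 58.03 kJ.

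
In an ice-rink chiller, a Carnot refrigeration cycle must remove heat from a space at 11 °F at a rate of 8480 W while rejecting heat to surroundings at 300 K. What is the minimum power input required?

T_C = 11 °F → (11 − 32) × 5/9 = -11.67 °C = 261.48 K.
Carnot COP: COP_R = T_C/(T_H − T_C) = 261.48/38.52 = 6.7888.
W = Q_C/COP_R = 8480/6.7888 = 1250 W.

Ẇ_in ≈ 1250 W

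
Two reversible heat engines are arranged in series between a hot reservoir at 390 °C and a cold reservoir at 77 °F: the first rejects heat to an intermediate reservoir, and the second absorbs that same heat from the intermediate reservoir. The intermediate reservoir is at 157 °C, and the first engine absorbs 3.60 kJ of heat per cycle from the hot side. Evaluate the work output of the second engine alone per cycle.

T_H = 390 °C → 390 + 273.15 = 663.15 K.
T_C = 77 °F → (77 − 32) × 5/9 = 25.00 °C = 298.15 K.
T_m = 157 °C → 157 + 273.15 = 430.15 K.
Heat entering the second stage: Q_m = Q_H·(T_m/T_H) = 3.60 × 430.15/663.15 = 2.34 kJ.
Second-stage efficiency η₂ = 1 − T_C/T_m = 1 − 298.15/430.15 = 0.3069, so W₂ = η₂·Q_m = 0.717 kJ.

W₂ ≈ 0.717 kJ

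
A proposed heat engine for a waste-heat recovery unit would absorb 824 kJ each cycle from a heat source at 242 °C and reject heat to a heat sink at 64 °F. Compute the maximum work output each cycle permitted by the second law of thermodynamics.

T_H = 242 °C → 242 + 273.15 = 515.15 K.
T_C = 64 °F → (64 − 32) × 5/9 = 17.78 °C = 290.93 K.
The second-law ceiling is the Carnot efficiency, η_max = 1 − T_C/T_H = 1 − 290.93/515.15 = 0.4353.
W_max = η_max · Q_H = 0.4353 × 824 = 358.7 kJ.

W_max ≈ 358.7 kJ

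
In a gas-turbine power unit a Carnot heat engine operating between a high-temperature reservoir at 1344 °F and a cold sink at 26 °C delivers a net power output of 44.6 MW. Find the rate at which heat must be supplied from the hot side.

T_H = 1344 °F → (1344 − 32) × 5/9 = 728.89 °C = 1002.04 K.
T_C = 26 °C → 26 + 273.15 = 299.15 K.
The Carnot efficiency is η = 1 − T_C/T_H = 1 − 299.15/1002.04 = 0.7015.
Q_H = W/η = 44.6/0.7015 = 63.58 MW.

Q̇_H ≈ 63.58 MW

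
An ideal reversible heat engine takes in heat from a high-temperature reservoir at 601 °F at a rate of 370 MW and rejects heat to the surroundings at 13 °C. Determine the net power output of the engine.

Ẇ ≈ 190.3 MW

T_H = 601 °F → (601 − 32) × 5/9 = 316.11 °C = 589.26 K.
T_C = 13 °C → 13 + 273.15 = 286.15 K.
The Carnot efficiency is η = 1 − T_C/T_H = 1 − 286.15/589.26 = 0.5144.
W = η·Q_H = 0.5144 × 370 = 190.3 MW.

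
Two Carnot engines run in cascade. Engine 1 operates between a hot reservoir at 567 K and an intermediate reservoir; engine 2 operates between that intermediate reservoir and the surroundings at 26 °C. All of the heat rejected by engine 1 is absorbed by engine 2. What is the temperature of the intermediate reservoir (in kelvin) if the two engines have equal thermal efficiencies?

T_C = 26 °C → 26 + 273.15 = 299.15 K.
Equal efficiencies require 1 − T_m/T_H = 1 − T_C/T_m, i.e. T_m/T_H = T_C/T_m, so T_m = √(T_H·T_C) = √(567.00 × 299.15) = 412 K.

T_m ≈ 412 K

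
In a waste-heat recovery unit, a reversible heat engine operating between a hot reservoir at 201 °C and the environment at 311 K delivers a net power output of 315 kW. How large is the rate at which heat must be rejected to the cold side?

Q̇_C ≈ 600.5 kW

T_H = 201 °C → 201 + 273.15 = 474.15 K.
η_rev = 1 − T_C/T_H = 1 − 311.00/474.15 = 0.3441.
Since Q_C/Q_H = T_C/T_H and Q_H = W/η, Q_C = W·T_C/(T_H − T_C) = 315 × 311.00/163.15 = 600.5 kW.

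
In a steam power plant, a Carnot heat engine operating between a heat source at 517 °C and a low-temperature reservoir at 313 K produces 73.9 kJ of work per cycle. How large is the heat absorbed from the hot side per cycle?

T_H = 517 °C → 517 + 273.15 = 790.15 K.
The Carnot efficiency is η = 1 − T_C/T_H = 1 − 313.00/790.15 = 0.6039.
Q_H = W/η = 73.9/0.6039 = 122.4 kJ.

Q_H ≈ 122.4 kJ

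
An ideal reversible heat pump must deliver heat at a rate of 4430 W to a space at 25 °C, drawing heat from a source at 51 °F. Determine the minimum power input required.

T_H = 25 °C → 25 + 273.15 = 298.15 K.
T_C = 51 °F → (51 − 32) × 5/9 = 10.56 °C = 283.71 K.
The Carnot heat-pump COP is COP_HP = T_H/(T_H − T_C) = 298.15/14.44 = 20.6412.
W = Q_H/COP_HP = 4430/20.6412 = 215 W.

Ẇ_in ≈ 215 W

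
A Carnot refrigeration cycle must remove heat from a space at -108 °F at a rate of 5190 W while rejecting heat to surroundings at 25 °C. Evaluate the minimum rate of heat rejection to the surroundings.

Q̇_H ≈ 7920 W

T_H = 25 °C → 25 + 273.15 = 298.15 K.
T_C = -108 °F → (-108 − 32) × 5/9 = -77.78 °C = 195.37 K.
For a reversible cycle Q_H/Q_C = T_H/T_C, so Q_H = Q_C·T_H/T_C = 5190 × 298.15/195.37 = 7920 W.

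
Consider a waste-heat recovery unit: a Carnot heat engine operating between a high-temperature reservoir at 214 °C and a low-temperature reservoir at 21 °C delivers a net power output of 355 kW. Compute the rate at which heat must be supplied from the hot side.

Q̇_H ≈ 896.1 kW

T_H = 214 °C → 214 + 273.15 = 487.15 K.
T_C = 21 °C → 21 + 273.15 = 294.15 K.
For a reversible engine, η = 1 − T_C/T_H = 1 − 294.15/487.15 = 0.3962.
Q_H = W/η = 355/0.3962 = 896.1 kW.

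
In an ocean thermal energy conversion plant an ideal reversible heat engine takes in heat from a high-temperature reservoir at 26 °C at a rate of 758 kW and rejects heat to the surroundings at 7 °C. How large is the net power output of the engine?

T_H = 26 °C → 26 + 273.15 = 299.15 K.
T_C = 7 °C → 7 + 273.15 = 280.15 K.
Carnot efficiency: η = 1 − T_C/T_H = 1 − 280.15/299.15 = 0.0635.
W = η·Q_H = 0.0635 × 758 = 48.14 kW.

Ẇ ≈ 48.14 kW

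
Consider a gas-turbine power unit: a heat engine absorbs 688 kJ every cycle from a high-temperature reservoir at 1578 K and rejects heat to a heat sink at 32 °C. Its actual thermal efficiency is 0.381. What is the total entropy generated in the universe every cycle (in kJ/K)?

ΔS_univ ≈ 0.960 kJ/K

T_C = 32 °C → 32 + 273.15 = 305.15 K.
W = η·Q_H = 0.381 × 688 = 262.1 kJ, so Q_C = Q_H − W = 425.9 kJ.
Entropy balance on the reservoirs: −Q_H/T_H = -0.4360 kJ/K, +Q_C/T_C = 1.396 kJ/K.
ΔS_univ = −Q_H/T_H + Q_C/T_C = 0.960 kJ/K (> 0, since η = 0.381 < η_Carnot = 0.807).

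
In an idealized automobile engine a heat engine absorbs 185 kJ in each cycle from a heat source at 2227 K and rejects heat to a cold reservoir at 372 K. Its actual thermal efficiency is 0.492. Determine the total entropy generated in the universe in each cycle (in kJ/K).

ΔS_univ ≈ 0.1696 kJ/K

W = η·Q_H = 0.492 × 185 = 91.02 kJ, so Q_C = Q_H − W = 93.98 kJ.
Reservoir entropy changes: ΔS_H = −Q_H/T_H = −185/2227.00 = -0.08307 kJ/K and ΔS_C = +Q_C/T_C = 93.98/372.00 = 0.2526 kJ/K.
ΔS_univ = −Q_H/T_H + Q_C/T_C = 0.1696 kJ/K (> 0, since η = 0.492 < η_Carnot = 0.833).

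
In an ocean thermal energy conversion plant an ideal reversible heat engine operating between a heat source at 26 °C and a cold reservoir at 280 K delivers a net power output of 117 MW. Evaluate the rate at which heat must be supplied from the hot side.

T_H = 26 °C → 26 + 273.15 = 299.15 K.
Since the cycle is reversible, η = 1 − T_C/T_H = 1 − 280.00/299.15 = 0.0640.
Q_H = W/η = 117/0.0640 = 1830 MW.

Q̇_H ≈ 1830 MW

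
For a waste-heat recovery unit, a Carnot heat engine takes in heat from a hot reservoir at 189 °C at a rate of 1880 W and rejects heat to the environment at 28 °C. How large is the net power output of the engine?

T_H = 189 °C → 189 + 273.15 = 462.15 K.
T_C = 28 °C → 28 + 273.15 = 301.15 K.
η_rev = 1 − T_C/T_H = 1 − 301.15/462.15 = 0.3484.
W = η·Q_H = 0.3484 × 1880 = 655 W.

Ẇ ≈ 655 W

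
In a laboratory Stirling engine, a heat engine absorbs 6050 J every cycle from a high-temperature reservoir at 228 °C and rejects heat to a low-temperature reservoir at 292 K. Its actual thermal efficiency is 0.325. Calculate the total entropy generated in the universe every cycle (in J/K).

T_H = 228 °C → 228 + 273.15 = 501.15 K.
W = η·Q_H = 0.325 × 6050 = 1966 J, so Q_C = Q_H − W = 4084 J.
Reservoir entropy changes: ΔS_H = −Q_H/T_H = −6050/501.15 = -12.07 J/K and ΔS_C = +Q_C/T_C = 4084/292.00 = 13.99 J/K.
ΔS_univ = −Q_H/T_H + Q_C/T_C = 1.913 J/K (> 0, since η = 0.325 < η_Carnot = 0.417).

ΔS_univ ≈ 1.913 J/K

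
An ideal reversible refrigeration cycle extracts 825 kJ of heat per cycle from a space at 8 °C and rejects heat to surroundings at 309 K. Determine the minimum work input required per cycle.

W_in ≈ 81.72 kJ

T_C = 8 °C → 8 + 273.15 = 281.15 K.
For a reversible refrigerator, COP_R = T_C/(T_H − T_C) = 281.15/27.85 = 10.0952.
W = Q_C/COP_R = 825/10.0952 = 81.72 kJ.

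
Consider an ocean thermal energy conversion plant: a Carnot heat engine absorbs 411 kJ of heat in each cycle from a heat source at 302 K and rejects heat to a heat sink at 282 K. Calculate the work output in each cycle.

The Carnot efficiency is η = 1 − T_C/T_H = 1 − 282.00/302.00 = 0.0662.
W = η·Q_H = 0.0662 × 411 = 27.2 kJ.

W ≈ 27.2 kJ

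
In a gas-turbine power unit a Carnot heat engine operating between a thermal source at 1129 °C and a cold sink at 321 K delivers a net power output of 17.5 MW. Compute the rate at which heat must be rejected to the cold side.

T_H = 1129 °C → 1129 + 273.15 = 1402.15 K.
Carnot efficiency: η = 1 − T_C/T_H = 1 − 321.00/1402.15 = 0.7711.
Since Q_C/Q_H = T_C/T_H and Q_H = W/η, Q_C = W·T_C/(T_H − T_C) = 17.5 × 321.00/1081.15 = 5.20 MW.

Q̇_C ≈ 5.20 MW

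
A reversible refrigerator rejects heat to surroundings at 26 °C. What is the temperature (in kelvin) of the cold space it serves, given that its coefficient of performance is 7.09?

T_H = 26 °C → 26 + 273.15 = 299.15 K.
COP_R = T_C/(T_H − T_C) ⇒ T_C = T_H·COP_R/(1 + COP_R) = 299.15 × 7.09/(1 + 7.09) = 262 K.

T_C ≈ 262 K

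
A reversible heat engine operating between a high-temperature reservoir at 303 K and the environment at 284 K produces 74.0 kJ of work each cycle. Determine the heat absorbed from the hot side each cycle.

Q_H ≈ 1180 kJ

For a reversible engine, η = 1 − T_C/T_H = 1 − 284.00/303.00 = 0.0627.
Q_H = W/η = 74.0/0.0627 = 1180 kJ.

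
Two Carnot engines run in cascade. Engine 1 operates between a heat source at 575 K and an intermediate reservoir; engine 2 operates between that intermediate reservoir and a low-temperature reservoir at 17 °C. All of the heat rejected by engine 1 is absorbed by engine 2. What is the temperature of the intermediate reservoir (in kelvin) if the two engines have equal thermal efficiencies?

T_m ≈ 408 K

T_C = 17 °C → 17 + 273.15 = 290.15 K.
Equal efficiencies require 1 − T_m/T_H = 1 − T_C/T_m, i.e. T_m/T_H = T_C/T_m, so T_m = √(T_H·T_C) = √(575.00 × 290.15) = 408 K.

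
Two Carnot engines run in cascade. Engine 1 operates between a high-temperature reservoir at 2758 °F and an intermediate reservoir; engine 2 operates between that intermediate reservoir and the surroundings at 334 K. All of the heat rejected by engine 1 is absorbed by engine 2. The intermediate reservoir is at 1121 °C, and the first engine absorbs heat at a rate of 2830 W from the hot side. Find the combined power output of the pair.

T_H = 2758 °F → (2758 − 32) × 5/9 = 1514.44 °C = 1787.59 K.
Two reversible stages in series are equivalent to a single Carnot engine between T_H and T_C, so η_total = 1 − T_C/T_H = 1 − 334.00/1787.59 = 0.8132.
W_total = η_total · Q_H = 0.8132 × 2830 = 2300 W.

Ẇ_total ≈ 2300 W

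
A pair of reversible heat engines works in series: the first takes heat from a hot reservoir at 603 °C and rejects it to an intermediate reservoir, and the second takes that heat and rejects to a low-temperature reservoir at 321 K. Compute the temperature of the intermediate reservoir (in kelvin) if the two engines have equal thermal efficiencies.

T_m ≈ 530.3 K

T_H = 603 °C → 603 + 273.15 = 876.15 K.
Equal efficiencies require 1 − T_m/T_H = 1 − T_C/T_m, i.e. T_m/T_H = T_C/T_m, so T_m = √(T_H·T_C) = √(876.15 × 321.00) = 530.3 K.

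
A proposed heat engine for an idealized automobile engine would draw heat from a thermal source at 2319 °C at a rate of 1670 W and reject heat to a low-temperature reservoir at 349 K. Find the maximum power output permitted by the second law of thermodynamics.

T_H = 2319 °C → 2319 + 273.15 = 2592.15 K.
No engine can exceed the Carnot limit: η_max = 1 − T_C/T_H = 1 − 349.00/2592.15 = 0.8654.
W_max = η_max · Q_H = 0.8654 × 1670 = 1445 W.

Ẇ_max ≈ 1445 W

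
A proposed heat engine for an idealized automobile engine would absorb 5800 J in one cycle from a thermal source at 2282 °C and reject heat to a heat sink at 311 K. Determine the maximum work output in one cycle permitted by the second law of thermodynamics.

T_H = 2282 °C → 2282 + 273.15 = 2555.15 K.
The upper bound on efficiency is η_max = 1 − T_C/T_H = 1 − 311.00/2555.15 = 0.8783.
W_max = η_max · Q_H = 0.8783 × 5800 = 5094 J.

W_max ≈ 5094 J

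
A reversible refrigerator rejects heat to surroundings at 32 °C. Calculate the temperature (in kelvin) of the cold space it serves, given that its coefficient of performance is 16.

T_H = 32 °C → 32 + 273.15 = 305.15 K.
COP_R = T_C/(T_H − T_C) ⇒ T_C = T_H·COP_R/(1 + COP_R) = 305.15 × 16/(1 + 16) = 287 K.

T_C ≈ 287 K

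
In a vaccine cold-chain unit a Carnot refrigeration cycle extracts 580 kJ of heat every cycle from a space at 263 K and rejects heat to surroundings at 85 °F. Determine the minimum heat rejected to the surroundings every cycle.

T_H = 85 °F → (85 − 32) × 5/9 = 29.44 °C = 302.59 K.
For a reversible cycle Q_H/Q_C = T_H/T_C, so Q_H = Q_C·T_H/T_C = 580 × 302.59/263.00 = 667 kJ.

Q_H ≈ 667 kJ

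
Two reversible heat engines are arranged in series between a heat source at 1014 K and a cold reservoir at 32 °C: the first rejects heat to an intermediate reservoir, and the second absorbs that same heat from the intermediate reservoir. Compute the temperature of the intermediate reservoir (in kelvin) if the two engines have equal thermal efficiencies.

T_C = 32 °C → 32 + 273.15 = 305.15 K.
Equal efficiencies require 1 − T_m/T_H = 1 − T_C/T_m, i.e. T_m/T_H = T_C/T_m, so T_m = √(T_H·T_C) = √(1014.00 × 305.15) = 556 K.

T_m ≈ 556 K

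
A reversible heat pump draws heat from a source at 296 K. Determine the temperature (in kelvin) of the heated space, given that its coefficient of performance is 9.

T_H ≈ 333.0 K

COP_HP = T_H/(T_H − T_C) ⇒ T_H = T_C·COP_HP/(COP_HP − 1) = 296.00 × 9/(9 − 1) = 333.0 K.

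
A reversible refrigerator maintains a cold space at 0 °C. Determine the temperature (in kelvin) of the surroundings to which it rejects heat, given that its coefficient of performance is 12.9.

T_C = 0 °C → 0 + 273.15 = 273.15 K.
COP_R = T_C/(T_H − T_C) ⇒ T_H = T_C·(1 + 1/COP_R) = 273.15 × (1 + 1/12.9) = 294 K.

T_H ≈ 294 K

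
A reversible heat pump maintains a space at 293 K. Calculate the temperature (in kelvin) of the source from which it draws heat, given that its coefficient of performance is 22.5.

T_C ≈ 280.0 K

COP_HP = T_H/(T_H − T_C) ⇒ T_C = T_H·(COP_HP − 1)/COP_HP = 293.00 × (22.5 − 1)/22.5 = 280.0 K.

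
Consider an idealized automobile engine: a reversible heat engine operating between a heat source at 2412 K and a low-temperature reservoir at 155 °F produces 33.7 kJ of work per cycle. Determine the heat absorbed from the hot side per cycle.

T_C = 155 °F → (155 − 32) × 5/9 = 68.33 °C = 341.48 K.
For a reversible engine, η = 1 − T_C/T_H = 1 − 341.48/2412.00 = 0.8584.
Q_H = W/η = 33.7/0.8584 = 39.3 kJ.

Q_H ≈ 39.3 kJ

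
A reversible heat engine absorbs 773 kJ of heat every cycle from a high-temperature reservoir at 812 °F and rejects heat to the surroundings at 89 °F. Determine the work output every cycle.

W ≈ 439.5 kJ

T_H = 812 °F → (812 − 32) × 5/9 = 433.33 °C = 706.48 K.
T_C = 89 °F → (89 − 32) × 5/9 = 31.67 °C = 304.82 K.
Carnot efficiency: η = 1 − T_C/T_H = 1 − 304.82/706.48 = 0.5685.
W = η·Q_H = 0.5685 × 773 = 439.5 kJ.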